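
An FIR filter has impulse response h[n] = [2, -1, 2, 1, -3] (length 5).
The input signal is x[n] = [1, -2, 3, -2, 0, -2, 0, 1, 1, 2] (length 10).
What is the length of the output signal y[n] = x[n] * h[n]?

For linear convolution, the output length is:
len(y) = len(x) + len(h) - 1 = 10 + 5 - 1 = 14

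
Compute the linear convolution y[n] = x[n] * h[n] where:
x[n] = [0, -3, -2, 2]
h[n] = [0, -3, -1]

y[n] = sum_k x[k]*h[n-k]. Output length = len(x) + len(h) - 1 = 4 + 3 - 1 = 6.
y[0] = 0*0 = 0
y[1] = -3*0 + 0*-3 = 0
y[2] = -2*0 + -3*-3 + 0*-1 = 9
y[3] = 2*0 + -2*-3 + -3*-1 = 9
y[4] = 2*-3 + -2*-1 = -4
y[5] = 2*-1 = -2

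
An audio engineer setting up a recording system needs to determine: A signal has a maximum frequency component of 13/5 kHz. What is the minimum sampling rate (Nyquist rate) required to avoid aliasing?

By the Nyquist-Shannon sampling theorem,
the minimum sampling rate (Nyquist rate) must be at least 2 * f_max.
Nyquist rate = 2 * 13/5 kHz = 26/5 kHz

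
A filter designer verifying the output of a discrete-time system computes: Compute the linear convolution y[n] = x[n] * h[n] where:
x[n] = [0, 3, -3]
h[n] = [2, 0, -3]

y[n] = sum_k x[k]*h[n-k]. Output length = len(x) + len(h) - 1 = 3 + 3 - 1 = 5.
y[0] = 0*2 = 0
y[1] = 3*2 + 0*0 = 6
y[2] = -3*2 + 3*0 + 0*-3 = -6
y[3] = -3*0 + 3*-3 = -9
y[4] = -3*-3 = 9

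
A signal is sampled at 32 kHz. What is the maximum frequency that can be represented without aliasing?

The maximum frequency that can be represented without aliasing
is the Nyquist frequency: f_max = f_s / 2 = 32 kHz / 2 = 16 kHz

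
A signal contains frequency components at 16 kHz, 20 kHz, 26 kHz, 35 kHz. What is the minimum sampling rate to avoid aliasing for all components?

The highest frequency component is f_max = 35 kHz.
Nyquist rate = 2 * f_max = 2 * 35 kHz = 70 kHz.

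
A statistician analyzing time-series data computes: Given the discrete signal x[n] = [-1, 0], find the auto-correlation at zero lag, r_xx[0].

The auto-correlation at zero lag r_xx[0] equals the signal energy.
r_xx[0] = sum of x[n]^2 = (-1)^2 + 0^2
= 1 + 0 = 1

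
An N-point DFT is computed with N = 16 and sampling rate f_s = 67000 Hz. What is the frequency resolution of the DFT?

DFT frequency resolution = f_s / N
= 67000 / 16 = 8375/2 Hz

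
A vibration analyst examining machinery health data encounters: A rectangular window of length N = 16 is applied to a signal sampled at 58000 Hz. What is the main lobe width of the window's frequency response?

For a rectangular window of length N,
the main lobe width in frequency is 2*f_s/N.
= 2*58000/16 = 7250 Hz
This determines the minimum frequency separation for resolving two sinusoids.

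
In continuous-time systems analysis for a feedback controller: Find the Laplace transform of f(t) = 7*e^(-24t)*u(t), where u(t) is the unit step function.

Standard Laplace transform pair:
e^(-at)*u(t) <-> 1/(s+a)
With a = 24: L{7*e^(-24t)*u(t)} = 7/(s+24), ROC: Re(s) > -24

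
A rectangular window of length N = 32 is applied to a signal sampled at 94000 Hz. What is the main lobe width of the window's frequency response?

For a rectangular window of length N,
the main lobe width in frequency is 2*f_s/N.
= 2*94000/32 = 5875 Hz
This determines the minimum frequency separation for resolving two sinusoids.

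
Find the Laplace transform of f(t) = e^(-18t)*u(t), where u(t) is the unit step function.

Standard Laplace transform pair:
e^(-at)*u(t) <-> 1/(s+a)
With a = 18: L{e^(-18t)*u(t)} = 1/(s+18), ROC: Re(s) > -18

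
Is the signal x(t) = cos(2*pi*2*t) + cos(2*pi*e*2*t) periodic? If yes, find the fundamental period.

f1 = 2 Hz, f2 = 2*e Hz
Ratio f2/f1 = e, which is irrational.
Since the frequency ratio is irrational, no common period exists.
The signal is not periodic.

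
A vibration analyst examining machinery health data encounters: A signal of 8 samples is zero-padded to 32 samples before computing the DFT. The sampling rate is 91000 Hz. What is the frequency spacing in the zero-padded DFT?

Original DFT: N = 8, resolution = f_s/N = 91000/8 = 11375 Hz
Zero-padded DFT: N = 32, resolution = f_s/N = 91000/32 = 11375/4 Hz
Zero-padding interpolates the spectrum (finer frequency grid)
but does NOT improve the true spectral resolution (ability to resolve close frequencies).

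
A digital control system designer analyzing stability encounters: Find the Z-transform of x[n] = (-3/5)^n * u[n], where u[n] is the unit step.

The Z-transform of a^n * u[n] is z/(z-a) for |z| > |a|.
Here a = -3/5, so X(z) = z/(z - (-3/5)) = 5z/(5z + 3)
ROC: |z| > 3/5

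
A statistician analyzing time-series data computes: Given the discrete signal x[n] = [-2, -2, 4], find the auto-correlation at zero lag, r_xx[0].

The auto-correlation at zero lag r_xx[0] equals the signal energy.
r_xx[0] = sum of x[n]^2 = (-2)^2 + (-2)^2 + 4^2
= 4 + 4 + 16 = 24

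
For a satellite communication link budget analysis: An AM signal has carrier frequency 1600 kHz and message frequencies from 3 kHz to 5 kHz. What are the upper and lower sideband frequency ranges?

Upper sideband (USB) = fc + [fm_low, fm_high] = 1600 + [3, 5] = [1603, 1605] kHz
Lower sideband (LSB) = fc - [fm_high, fm_low] = 1600 - [5, 3] = [1595, 1597] kHz
Total occupied spectrum: 1595 kHz to 1605 kHz (plus carrier at 1600 kHz)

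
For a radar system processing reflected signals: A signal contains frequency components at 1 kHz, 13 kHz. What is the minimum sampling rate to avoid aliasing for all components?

The highest frequency component is f_max = 13 kHz.
Nyquist rate = 2 * f_max = 2 * 13 kHz = 26 kHz.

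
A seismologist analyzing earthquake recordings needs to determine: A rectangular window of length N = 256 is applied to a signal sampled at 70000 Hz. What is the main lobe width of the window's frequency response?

For a rectangular window of length N,
the main lobe width in frequency is 2*f_s/N.
= 2*70000/256 = 4375/8 Hz
This determines the minimum frequency separation for resolving two sinusoids.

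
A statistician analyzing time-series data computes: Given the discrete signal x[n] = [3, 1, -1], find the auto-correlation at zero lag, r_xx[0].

The auto-correlation at zero lag r_xx[0] equals the signal energy.
r_xx[0] = sum of x[n]^2 = 3^2 + 1^2 + (-1)^2
= 9 + 1 + 1 = 11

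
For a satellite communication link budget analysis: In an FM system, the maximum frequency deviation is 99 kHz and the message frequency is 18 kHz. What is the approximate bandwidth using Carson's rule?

Carson's rule: BW = 2*(delta_f + f_m)
= 2*(99 + 18) kHz = 234 kHz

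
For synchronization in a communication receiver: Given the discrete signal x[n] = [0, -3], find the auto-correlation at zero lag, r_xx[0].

The auto-correlation at zero lag r_xx[0] equals the signal energy.
r_xx[0] = sum of x[n]^2 = 0^2 + (-3)^2
= 0 + 9 = 9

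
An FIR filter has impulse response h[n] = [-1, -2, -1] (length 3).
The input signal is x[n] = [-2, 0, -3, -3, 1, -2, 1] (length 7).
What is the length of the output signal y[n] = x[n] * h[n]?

For linear convolution, the output length is:
len(y) = len(x) + len(h) - 1 = 7 + 3 - 1 = 9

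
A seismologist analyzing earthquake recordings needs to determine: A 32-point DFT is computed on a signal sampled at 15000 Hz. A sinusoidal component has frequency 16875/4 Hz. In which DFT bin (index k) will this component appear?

DFT frequency resolution = f_s/N = 15000/32 = 1875/4 Hz
Bin index k = f_signal / resolution = 16875/4 / 1875/4 = 9
The signal frequency 16875/4 Hz falls in DFT bin k = 9.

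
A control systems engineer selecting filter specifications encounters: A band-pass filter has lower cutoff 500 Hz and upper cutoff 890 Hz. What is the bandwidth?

Bandwidth = f_high - f_low
= 890 Hz - 500 Hz = 390 Hz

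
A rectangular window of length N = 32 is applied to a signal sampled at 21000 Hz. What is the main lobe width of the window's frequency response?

For a rectangular window of length N,
the main lobe width in frequency is 2*f_s/N.
= 2*21000/32 = 2625/2 Hz
This determines the minimum frequency separation for resolving two sinusoids.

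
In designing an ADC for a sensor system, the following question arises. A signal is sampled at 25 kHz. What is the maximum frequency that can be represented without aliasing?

The maximum frequency that can be represented without aliasing
is the Nyquist frequency: f_max = f_s / 2 = 25 kHz / 2 = 25/2 kHz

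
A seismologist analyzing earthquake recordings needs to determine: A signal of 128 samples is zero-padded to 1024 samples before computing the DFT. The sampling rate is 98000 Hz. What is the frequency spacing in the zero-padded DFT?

Original DFT: N = 128, resolution = f_s/N = 98000/128 = 6125/8 Hz
Zero-padded DFT: N = 1024, resolution = f_s/N = 98000/1024 = 6125/64 Hz
Zero-padding interpolates the spectrum (finer frequency grid)
but does NOT improve the true spectral resolution (ability to resolve close frequencies).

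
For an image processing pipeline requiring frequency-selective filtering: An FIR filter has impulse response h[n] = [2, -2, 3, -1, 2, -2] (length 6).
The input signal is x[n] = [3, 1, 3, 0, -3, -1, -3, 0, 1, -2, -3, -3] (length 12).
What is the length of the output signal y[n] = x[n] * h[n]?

For linear convolution, the output length is:
len(y) = len(x) + len(h) - 1 = 12 + 6 - 1 = 17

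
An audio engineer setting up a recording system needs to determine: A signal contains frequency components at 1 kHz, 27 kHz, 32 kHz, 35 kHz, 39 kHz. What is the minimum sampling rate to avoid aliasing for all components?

The highest frequency component is f_max = 39 kHz.
Nyquist rate = 2 * f_max = 2 * 39 kHz = 78 kHz.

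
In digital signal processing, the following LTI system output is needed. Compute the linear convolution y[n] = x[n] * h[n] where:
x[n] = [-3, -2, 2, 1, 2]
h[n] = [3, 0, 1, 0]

y[n] = sum_k x[k]*h[n-k]. Output length = len(x) + len(h) - 1 = 5 + 4 - 1 = 8.
y[0] = -3*3 = -9
y[1] = -2*3 + -3*0 = -6
y[2] = 2*3 + -2*0 + -3*1 = 3
y[3] = 1*3 + 2*0 + -2*1 + -3*0 = 1
y[4] = 2*3 + 1*0 + 2*1 + -2*0 = 8
y[5] = 2*0 + 1*1 + 2*0 = 1
y[6] = 2*1 + 1*0 = 2
y[7] = 2*0 = 0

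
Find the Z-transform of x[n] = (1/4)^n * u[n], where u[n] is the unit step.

The Z-transform of a^n * u[n] is z/(z-a) for |z| > |a|.
Here a = 1/4, so X(z) = z/(z - (1/4)) = 4z/(4z - 1)
ROC: |z| > 1/4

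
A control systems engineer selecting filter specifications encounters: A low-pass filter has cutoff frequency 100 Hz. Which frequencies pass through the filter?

A low-pass filter passes all frequencies below the cutoff frequency 100 Hz and attenuates higher frequencies.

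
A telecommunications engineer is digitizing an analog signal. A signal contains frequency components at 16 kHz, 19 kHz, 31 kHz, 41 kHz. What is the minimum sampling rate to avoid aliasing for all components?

The highest frequency component is f_max = 41 kHz.
Nyquist rate = 2 * f_max = 2 * 41 kHz = 82 kHz.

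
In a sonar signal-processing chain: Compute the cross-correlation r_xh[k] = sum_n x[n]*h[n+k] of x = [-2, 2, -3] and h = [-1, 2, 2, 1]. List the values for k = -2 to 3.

Both sequences indexed from 0 and zero outside their support.
Lags with overlap: k = -2 to 3.
  r_xh[-2] = x[2]*h[0] = 3
  r_xh[-1] = x[1]*h[0] + x[2]*h[1] = -8
  r_xh[0] = x[0]*h[0] + x[1]*h[1] + x[2]*h[2] = 0
  r_xh[1] = x[0]*h[1] + x[1]*h[2] + x[2]*h[3] = -3
  r_xh[2] = x[0]*h[2] + x[1]*h[3] = -2
  r_xh[3] = x[0]*h[3] = -2
r_xh = [3, -8, 0, -3, -2, -2] (for k = -2, ..., 3)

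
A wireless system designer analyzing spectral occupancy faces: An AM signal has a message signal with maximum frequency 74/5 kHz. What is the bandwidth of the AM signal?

In AM (double-sideband), the bandwidth is twice the message frequency.
BW = 2 * f_m = 2 * 74/5 kHz = 148/5 kHz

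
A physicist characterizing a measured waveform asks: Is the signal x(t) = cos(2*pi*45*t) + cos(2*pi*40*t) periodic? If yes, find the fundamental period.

f1 = 45 Hz, f2 = 40 Hz
Period T1 = 1/45, T2 = 1/40
Ratio T1/T2 = 40/45, which is rational.
The signal is periodic with fundamental period T = 1/GCD(45,40) = 1/5 s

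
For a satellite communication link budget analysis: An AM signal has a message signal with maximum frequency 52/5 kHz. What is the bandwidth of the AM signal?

In AM (double-sideband), the bandwidth is twice the message frequency.
BW = 2 * f_m = 2 * 52/5 kHz = 104/5 kHz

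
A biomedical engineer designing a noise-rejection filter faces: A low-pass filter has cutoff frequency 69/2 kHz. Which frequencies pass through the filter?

A low-pass filter passes all frequencies below the cutoff frequency 69/2 kHz and attenuates higher frequencies.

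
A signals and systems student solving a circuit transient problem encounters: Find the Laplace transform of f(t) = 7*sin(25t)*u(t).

Standard pair: sin(wt)*u(t) <-> w/(s^2+w^2)
With w = 25: L{7*sin(25t)*u(t)} = 175/(s^2+625)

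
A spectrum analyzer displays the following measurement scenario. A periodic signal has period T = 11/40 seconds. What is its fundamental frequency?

The fundamental frequency is the reciprocal of the period.
f = 1/T = 1/(11/40) = 40/11 Hz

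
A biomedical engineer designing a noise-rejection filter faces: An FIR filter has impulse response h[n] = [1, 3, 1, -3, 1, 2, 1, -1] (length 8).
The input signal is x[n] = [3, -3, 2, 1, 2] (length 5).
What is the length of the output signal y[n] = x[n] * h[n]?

For linear convolution, the output length is:
len(y) = len(x) + len(h) - 1 = 5 + 8 - 1 = 12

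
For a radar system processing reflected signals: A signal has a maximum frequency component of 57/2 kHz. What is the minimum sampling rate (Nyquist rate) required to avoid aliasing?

By the Nyquist-Shannon sampling theorem,
the minimum sampling rate (Nyquist rate) must be at least 2 * f_max.
Nyquist rate = 2 * 57/2 kHz = 57 kHz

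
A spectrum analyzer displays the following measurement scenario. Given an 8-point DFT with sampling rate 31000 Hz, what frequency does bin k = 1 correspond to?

The frequency of DFT bin k is: f_k = k * f_s / N
f_1 = 1 * 31000 / 8 = 3875 Hz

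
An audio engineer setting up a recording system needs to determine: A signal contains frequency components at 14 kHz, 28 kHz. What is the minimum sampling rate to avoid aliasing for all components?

The highest frequency component is f_max = 28 kHz.
Nyquist rate = 2 * f_max = 2 * 28 kHz = 56 kHz.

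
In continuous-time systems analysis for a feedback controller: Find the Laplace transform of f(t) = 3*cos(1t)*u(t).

Standard pair: cos(wt)*u(t) <-> s/(s^2+w^2)
With w = 1: L{3*cos(1t)*u(t)} = 3s/(s^2+1)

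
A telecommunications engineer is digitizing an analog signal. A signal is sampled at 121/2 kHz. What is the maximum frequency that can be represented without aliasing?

The maximum frequency that can be represented without aliasing
is the Nyquist frequency: f_max = f_s / 2 = 121/2 kHz / 2 = 121/4 kHz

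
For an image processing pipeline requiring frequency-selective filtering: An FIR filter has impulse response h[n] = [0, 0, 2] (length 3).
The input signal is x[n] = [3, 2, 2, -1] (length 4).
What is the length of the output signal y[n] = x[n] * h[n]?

For linear convolution, the output length is:
len(y) = len(x) + len(h) - 1 = 4 + 3 - 1 = 6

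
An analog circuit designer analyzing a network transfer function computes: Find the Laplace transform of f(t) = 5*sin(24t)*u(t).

Standard pair: sin(wt)*u(t) <-> w/(s^2+w^2)
With w = 24: L{5*sin(24t)*u(t)} = 120/(s^2+576)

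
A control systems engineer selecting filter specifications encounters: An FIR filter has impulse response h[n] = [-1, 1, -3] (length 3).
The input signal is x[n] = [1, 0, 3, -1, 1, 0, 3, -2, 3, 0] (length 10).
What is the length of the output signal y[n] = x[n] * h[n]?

For linear convolution, the output length is:
len(y) = len(x) + len(h) - 1 = 10 + 3 - 1 = 12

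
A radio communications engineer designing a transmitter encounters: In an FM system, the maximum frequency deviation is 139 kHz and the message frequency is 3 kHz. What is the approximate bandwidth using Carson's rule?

Carson's rule: BW = 2*(delta_f + f_m)
= 2*(139 + 3) kHz = 284 kHz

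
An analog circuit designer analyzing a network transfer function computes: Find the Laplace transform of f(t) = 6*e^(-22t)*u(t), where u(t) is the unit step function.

Standard Laplace transform pair:
e^(-at)*u(t) <-> 1/(s+a)
With a = 22: L{6*e^(-22t)*u(t)} = 6/(s+22), ROC: Re(s) > -22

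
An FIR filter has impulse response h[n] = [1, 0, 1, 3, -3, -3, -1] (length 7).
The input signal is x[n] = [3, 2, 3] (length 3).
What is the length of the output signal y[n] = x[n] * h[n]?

For linear convolution, the output length is:
len(y) = len(x) + len(h) - 1 = 3 + 7 - 1 = 9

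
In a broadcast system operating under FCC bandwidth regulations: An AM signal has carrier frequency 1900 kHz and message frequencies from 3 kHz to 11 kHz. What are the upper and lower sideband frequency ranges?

Upper sideband (USB) = fc + [fm_low, fm_high] = 1900 + [3, 11] = [1903, 1911] kHz
Lower sideband (LSB) = fc - [fm_high, fm_low] = 1900 - [11, 3] = [1889, 1897] kHz
Total occupied spectrum: 1889 kHz to 1911 kHz (plus carrier at 1900 kHz)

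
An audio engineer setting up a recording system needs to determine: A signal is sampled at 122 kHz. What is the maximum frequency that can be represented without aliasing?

The maximum frequency that can be represented without aliasing
is the Nyquist frequency: f_max = f_s / 2 = 122 kHz / 2 = 61 kHz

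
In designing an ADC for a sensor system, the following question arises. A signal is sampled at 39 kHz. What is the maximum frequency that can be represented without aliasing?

The maximum frequency that can be represented without aliasing
is the Nyquist frequency: f_max = f_s / 2 = 39 kHz / 2 = 39/2 kHz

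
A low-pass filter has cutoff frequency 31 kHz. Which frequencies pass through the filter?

A low-pass filter passes all frequencies below the cutoff frequency 31 kHz and attenuates higher frequencies.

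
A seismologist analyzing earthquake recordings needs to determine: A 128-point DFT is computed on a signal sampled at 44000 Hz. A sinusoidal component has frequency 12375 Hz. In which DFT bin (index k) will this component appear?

DFT frequency resolution = f_s/N = 44000/128 = 1375/4 Hz
Bin index k = f_signal / resolution = 12375 / 1375/4 = 36
The signal frequency 12375 Hz falls in DFT bin k = 36.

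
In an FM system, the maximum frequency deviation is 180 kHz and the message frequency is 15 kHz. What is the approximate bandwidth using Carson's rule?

Carson's rule: BW = 2*(delta_f + f_m)
= 2*(180 + 15) kHz = 390 kHz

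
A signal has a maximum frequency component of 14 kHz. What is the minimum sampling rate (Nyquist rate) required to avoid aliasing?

By the Nyquist-Shannon sampling theorem,
the minimum sampling rate (Nyquist rate) must be at least 2 * f_max.
Nyquist rate = 2 * 14 kHz = 28 kHz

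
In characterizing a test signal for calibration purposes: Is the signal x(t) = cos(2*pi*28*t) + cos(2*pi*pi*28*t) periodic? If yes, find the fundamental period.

f1 = 28 Hz, f2 = 28*pi Hz
Ratio f2/f1 = pi, which is irrational.
Since the frequency ratio is irrational, no common period exists.
The signal is not periodic.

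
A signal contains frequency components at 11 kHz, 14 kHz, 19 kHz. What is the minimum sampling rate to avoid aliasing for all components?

The highest frequency component is f_max = 19 kHz.
Nyquist rate = 2 * f_max = 2 * 19 kHz = 38 kHz.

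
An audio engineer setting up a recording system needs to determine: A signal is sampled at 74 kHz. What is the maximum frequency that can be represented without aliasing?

The maximum frequency that can be represented without aliasing
is the Nyquist frequency: f_max = f_s / 2 = 74 kHz / 2 = 37 kHz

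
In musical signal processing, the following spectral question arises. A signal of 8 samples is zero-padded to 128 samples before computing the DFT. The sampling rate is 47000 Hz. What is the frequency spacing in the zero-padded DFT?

Original DFT: N = 8, resolution = f_s/N = 47000/8 = 5875 Hz
Zero-padded DFT: N = 128, resolution = f_s/N = 47000/128 = 5875/16 Hz
Zero-padding interpolates the spectrum (finer frequency grid)
but does NOT improve the true spectral resolution (ability to resolve close frequencies).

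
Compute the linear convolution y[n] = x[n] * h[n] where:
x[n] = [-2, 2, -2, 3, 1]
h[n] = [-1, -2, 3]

y[n] = sum_k x[k]*h[n-k]. Output length = len(x) + len(h) - 1 = 5 + 3 - 1 = 7.
y[0] = -2*-1 = 2
y[1] = 2*-1 + -2*-2 = 2
y[2] = -2*-1 + 2*-2 + -2*3 = -8
y[3] = 3*-1 + -2*-2 + 2*3 = 7
y[4] = 1*-1 + 3*-2 + -2*3 = -13
y[5] = 1*-2 + 3*3 = 7
y[6] = 1*3 = 3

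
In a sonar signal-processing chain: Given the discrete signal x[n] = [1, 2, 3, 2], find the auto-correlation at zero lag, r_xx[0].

The auto-correlation at zero lag r_xx[0] equals the signal energy.
r_xx[0] = sum of x[n]^2 = 1^2 + 2^2 + 3^2 + 2^2
= 1 + 4 + 9 + 4 = 18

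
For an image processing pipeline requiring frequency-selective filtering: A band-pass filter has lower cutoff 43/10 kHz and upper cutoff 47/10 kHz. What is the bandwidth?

Bandwidth = f_high - f_low
= 47/10 kHz - 43/10 kHz = 2/5 kHz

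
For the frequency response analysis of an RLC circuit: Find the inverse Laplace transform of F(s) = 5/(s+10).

Standard pair: k/(s+a) <-> k*e^(-at)*u(t)
With k=5, a=10: f(t) = 5*e^(-10t)*u(t)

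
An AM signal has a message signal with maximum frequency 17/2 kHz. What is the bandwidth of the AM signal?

In AM (double-sideband), the bandwidth is twice the message frequency.
BW = 2 * f_m = 2 * 17/2 kHz = 17 kHz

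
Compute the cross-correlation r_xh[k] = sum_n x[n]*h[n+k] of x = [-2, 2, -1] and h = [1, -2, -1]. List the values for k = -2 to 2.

Both sequences indexed from 0 and zero outside their support.
Lags with overlap: k = -2 to 2.
  r_xh[-2] = x[2]*h[0] = -1
  r_xh[-1] = x[1]*h[0] + x[2]*h[1] = 4
  r_xh[0] = x[0]*h[0] + x[1]*h[1] + x[2]*h[2] = -5
  r_xh[1] = x[0]*h[1] + x[1]*h[2] = 2
  r_xh[2] = x[0]*h[2] = 2
r_xh = [-1, 4, -5, 2, 2] (for k = -2, ..., 2)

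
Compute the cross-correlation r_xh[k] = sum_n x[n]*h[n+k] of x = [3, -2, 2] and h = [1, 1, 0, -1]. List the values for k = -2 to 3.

Both sequences indexed from 0 and zero outside their support.
Lags with overlap: k = -2 to 3.
  r_xh[-2] = x[2]*h[0] = 2
  r_xh[-1] = x[1]*h[0] + x[2]*h[1] = 0
  r_xh[0] = x[0]*h[0] + x[1]*h[1] + x[2]*h[2] = 1
  r_xh[1] = x[0]*h[1] + x[1]*h[2] + x[2]*h[3] = 1
  r_xh[2] = x[0]*h[2] + x[1]*h[3] = 2
  r_xh[3] = x[0]*h[3] = -3
r_xh = [2, 0, 1, 1, 2, -3] (for k = -2, ..., 3)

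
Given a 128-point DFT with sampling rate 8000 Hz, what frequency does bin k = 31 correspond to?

The frequency of DFT bin k is: f_k = k * f_s / N
f_31 = 31 * 8000 / 128 = 3875/2 Hz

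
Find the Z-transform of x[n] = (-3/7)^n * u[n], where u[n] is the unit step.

The Z-transform of a^n * u[n] is z/(z-a) for |z| > |a|.
Here a = -3/7, so X(z) = z/(z - (-3/7)) = 7z/(7z + 3)
ROC: |z| > 3/7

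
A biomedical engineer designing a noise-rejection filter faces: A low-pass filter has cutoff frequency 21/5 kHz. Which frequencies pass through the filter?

A low-pass filter passes all frequencies below the cutoff frequency 21/5 kHz and attenuates higher frequencies.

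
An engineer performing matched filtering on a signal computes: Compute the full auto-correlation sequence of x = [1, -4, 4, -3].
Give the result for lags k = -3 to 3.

r_xx[k] = sum_m x[m]*x[m+k], indexed from 0, for k = -3 to 3:
  r_xx[-3] = x[3]*x[0] = -3
  r_xx[-2] = x[2]*x[0] + x[3]*x[1] = 16
  r_xx[-1] = x[1]*x[0] + x[2]*x[1] + x[3]*x[2] = -32
  r_xx[0] = x[0]*x[0] + x[1]*x[1] + x[2]*x[2] + x[3]*x[3] = 42
  r_xx[1] = x[0]*x[1] + x[1]*x[2] + x[2]*x[3] = -32
  r_xx[2] = x[0]*x[2] + x[1]*x[3] = 16
  r_xx[3] = x[0]*x[3] = -3
r_xx = [-3, 16, -32, 42, -32, 16, -3]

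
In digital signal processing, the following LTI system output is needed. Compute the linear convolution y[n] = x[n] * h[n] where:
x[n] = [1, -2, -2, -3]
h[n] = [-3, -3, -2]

y[n] = sum_k x[k]*h[n-k]. Output length = len(x) + len(h) - 1 = 4 + 3 - 1 = 6.
y[0] = 1*-3 = -3
y[1] = -2*-3 + 1*-3 = 3
y[2] = -2*-3 + -2*-3 + 1*-2 = 10
y[3] = -3*-3 + -2*-3 + -2*-2 = 19
y[4] = -3*-3 + -2*-2 = 13
y[5] = -3*-2 = 6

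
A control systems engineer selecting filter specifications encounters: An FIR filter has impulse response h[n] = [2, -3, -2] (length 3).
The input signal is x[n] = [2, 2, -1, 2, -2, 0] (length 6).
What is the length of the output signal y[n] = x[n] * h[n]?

For linear convolution, the output length is:
len(y) = len(x) + len(h) - 1 = 6 + 3 - 1 = 8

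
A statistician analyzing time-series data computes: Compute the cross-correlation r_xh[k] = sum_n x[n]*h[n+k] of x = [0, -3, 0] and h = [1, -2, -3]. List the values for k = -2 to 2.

Both sequences indexed from 0 and zero outside their support.
Lags with overlap: k = -2 to 2.
  r_xh[-2] = x[2]*h[0] = 0
  r_xh[-1] = x[1]*h[0] + x[2]*h[1] = -3
  r_xh[0] = x[0]*h[0] + x[1]*h[1] + x[2]*h[2] = 6
  r_xh[1] = x[0]*h[1] + x[1]*h[2] = 9
  r_xh[2] = x[0]*h[2] = 0
r_xh = [0, -3, 6, 9, 0] (for k = -2, ..., 2)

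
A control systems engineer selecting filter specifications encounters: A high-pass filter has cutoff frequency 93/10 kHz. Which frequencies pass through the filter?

A high-pass filter passes all frequencies above the cutoff frequency 93/10 kHz and attenuates lower frequencies.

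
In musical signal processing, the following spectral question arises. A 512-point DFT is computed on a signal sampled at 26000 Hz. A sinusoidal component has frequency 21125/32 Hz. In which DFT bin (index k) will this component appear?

DFT frequency resolution = f_s/N = 26000/512 = 1625/32 Hz
Bin index k = f_signal / resolution = 21125/32 / 1625/32 = 13
The signal frequency 21125/32 Hz falls in DFT bin k = 13.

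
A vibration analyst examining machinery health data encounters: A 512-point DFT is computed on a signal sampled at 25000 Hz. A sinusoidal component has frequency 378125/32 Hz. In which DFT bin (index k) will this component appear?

DFT frequency resolution = f_s/N = 25000/512 = 3125/64 Hz
Bin index k = f_signal / resolution = 378125/32 / 3125/64 = 242
The signal frequency 378125/32 Hz falls in DFT bin k = 242.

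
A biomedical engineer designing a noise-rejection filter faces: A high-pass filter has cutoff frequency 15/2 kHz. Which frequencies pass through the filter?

A high-pass filter passes all frequencies above the cutoff frequency 15/2 kHz and attenuates lower frequencies.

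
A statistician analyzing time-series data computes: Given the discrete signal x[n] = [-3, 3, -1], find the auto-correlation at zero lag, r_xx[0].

The auto-correlation at zero lag r_xx[0] equals the signal energy.
r_xx[0] = sum of x[n]^2 = (-3)^2 + 3^2 + (-1)^2
= 9 + 9 + 1 = 19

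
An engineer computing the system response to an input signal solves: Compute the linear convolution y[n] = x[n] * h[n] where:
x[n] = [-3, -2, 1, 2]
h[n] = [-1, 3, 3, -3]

y[n] = sum_k x[k]*h[n-k]. Output length = len(x) + len(h) - 1 = 4 + 4 - 1 = 7.
y[0] = -3*-1 = 3
y[1] = -2*-1 + -3*3 = -7
y[2] = 1*-1 + -2*3 + -3*3 = -16
y[3] = 2*-1 + 1*3 + -2*3 + -3*-3 = 4
y[4] = 2*3 + 1*3 + -2*-3 = 15
y[5] = 2*3 + 1*-3 = 3
y[6] = 2*-3 = -6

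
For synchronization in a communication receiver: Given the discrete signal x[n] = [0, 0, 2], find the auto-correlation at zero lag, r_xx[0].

The auto-correlation at zero lag r_xx[0] equals the signal energy.
r_xx[0] = sum of x[n]^2 = 0^2 + 0^2 + 2^2
= 0 + 0 + 4 = 4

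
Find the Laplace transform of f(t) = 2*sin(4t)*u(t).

Standard pair: sin(wt)*u(t) <-> w/(s^2+w^2)
With w = 4: L{2*sin(4t)*u(t)} = 8/(s^2+16)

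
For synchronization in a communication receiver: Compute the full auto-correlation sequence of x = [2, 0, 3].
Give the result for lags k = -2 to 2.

r_xx[k] = sum_m x[m]*x[m+k], indexed from 0, for k = -2 to 2:
  r_xx[-2] = x[2]*x[0] = 6
  r_xx[-1] = x[1]*x[0] + x[2]*x[1] = 0
  r_xx[0] = x[0]*x[0] + x[1]*x[1] + x[2]*x[2] = 13
  r_xx[1] = x[0]*x[1] + x[1]*x[2] = 0
  r_xx[2] = x[0]*x[2] = 6
r_xx = [6, 0, 13, 0, 6]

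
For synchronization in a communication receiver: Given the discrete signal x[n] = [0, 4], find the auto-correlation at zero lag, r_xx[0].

The auto-correlation at zero lag r_xx[0] equals the signal energy.
r_xx[0] = sum of x[n]^2 = 0^2 + 4^2
= 0 + 16 = 16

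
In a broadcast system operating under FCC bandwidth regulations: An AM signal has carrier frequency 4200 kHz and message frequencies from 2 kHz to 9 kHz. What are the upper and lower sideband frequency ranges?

Upper sideband (USB) = fc + [fm_low, fm_high] = 4200 + [2, 9] = [4202, 4209] kHz
Lower sideband (LSB) = fc - [fm_high, fm_low] = 4200 - [9, 2] = [4191, 4198] kHz
Total occupied spectrum: 4191 kHz to 4209 kHz (plus carrier at 4200 kHz)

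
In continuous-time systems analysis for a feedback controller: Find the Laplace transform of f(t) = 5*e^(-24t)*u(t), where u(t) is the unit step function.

Standard Laplace transform pair:
e^(-at)*u(t) <-> 1/(s+a)
With a = 24: L{5*e^(-24t)*u(t)} = 5/(s+24), ROC: Re(s) > -24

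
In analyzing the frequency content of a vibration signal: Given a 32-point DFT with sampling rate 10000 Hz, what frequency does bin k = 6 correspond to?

The frequency of DFT bin k is: f_k = k * f_s / N
f_6 = 6 * 10000 / 32 = 1875 Hz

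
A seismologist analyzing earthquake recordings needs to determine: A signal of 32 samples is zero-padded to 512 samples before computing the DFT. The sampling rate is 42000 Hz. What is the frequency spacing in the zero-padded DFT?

Original DFT: N = 32, resolution = f_s/N = 42000/32 = 2625/2 Hz
Zero-padded DFT: N = 512, resolution = f_s/N = 42000/512 = 2625/32 Hz
Zero-padding interpolates the spectrum (finer frequency grid)
but does NOT improve the true spectral resolution (ability to resolve close frequencies).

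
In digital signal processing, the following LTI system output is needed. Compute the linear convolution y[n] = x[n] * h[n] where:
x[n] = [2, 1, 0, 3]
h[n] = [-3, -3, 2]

y[n] = sum_k x[k]*h[n-k]. Output length = len(x) + len(h) - 1 = 4 + 3 - 1 = 6.
y[0] = 2*-3 = -6
y[1] = 1*-3 + 2*-3 = -9
y[2] = 0*-3 + 1*-3 + 2*2 = 1
y[3] = 3*-3 + 0*-3 + 1*2 = -7
y[4] = 3*-3 + 0*2 = -9
y[5] = 3*2 = 6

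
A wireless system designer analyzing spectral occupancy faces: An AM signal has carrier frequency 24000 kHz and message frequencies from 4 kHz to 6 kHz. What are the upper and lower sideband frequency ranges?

Upper sideband (USB) = fc + [fm_low, fm_high] = 24000 + [4, 6] = [24004, 24006] kHz
Lower sideband (LSB) = fc - [fm_high, fm_low] = 24000 - [6, 4] = [23994, 23996] kHz
Total occupied spectrum: 23994 kHz to 24006 kHz (plus carrier at 24000 kHz)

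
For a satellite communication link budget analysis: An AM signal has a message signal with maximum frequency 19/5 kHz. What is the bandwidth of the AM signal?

In AM (double-sideband), the bandwidth is twice the message frequency.
BW = 2 * f_m = 2 * 19/5 kHz = 38/5 kHz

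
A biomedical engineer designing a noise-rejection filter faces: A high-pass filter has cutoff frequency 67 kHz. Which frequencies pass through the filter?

A high-pass filter passes all frequencies above the cutoff frequency 67 kHz and attenuates lower frequencies.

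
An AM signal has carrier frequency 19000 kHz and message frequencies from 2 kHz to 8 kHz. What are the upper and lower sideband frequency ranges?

Upper sideband (USB) = fc + [fm_low, fm_high] = 19000 + [2, 8] = [19002, 19008] kHz
Lower sideband (LSB) = fc - [fm_high, fm_low] = 19000 - [8, 2] = [18992, 18998] kHz
Total occupied spectrum: 18992 kHz to 19008 kHz (plus carrier at 19000 kHz)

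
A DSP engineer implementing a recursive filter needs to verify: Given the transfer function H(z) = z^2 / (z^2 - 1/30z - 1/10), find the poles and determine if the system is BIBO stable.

Poles are roots of the denominator: z^2 - 1/30z - 1/10 = 0.
Quadratic formula: z = [-(-1/30) +/- sqrt((-1/30)^2 - 4*(-1/10))] / 2
Discriminant = 1/900 + 2/5 = 361/900; sqrt = 19/30.
z = (1/30 +/- 19/30) / 2 => z = 1/3 or z = -3/10.
|p1| = 3/10, |p2| = 1/3.
For BIBO stability, all poles must lie inside the unit circle (|p| < 1).
System is STABLE since both |p| < 1.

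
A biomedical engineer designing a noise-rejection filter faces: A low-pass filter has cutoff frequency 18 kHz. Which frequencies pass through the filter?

A low-pass filter passes all frequencies below the cutoff frequency 18 kHz and attenuates higher frequencies.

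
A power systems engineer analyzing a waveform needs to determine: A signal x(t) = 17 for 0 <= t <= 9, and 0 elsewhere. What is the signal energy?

Energy = integral of |x(t)|^2 dt over the signal duration
= 17^2 * 9 = 289 * 9 = 2601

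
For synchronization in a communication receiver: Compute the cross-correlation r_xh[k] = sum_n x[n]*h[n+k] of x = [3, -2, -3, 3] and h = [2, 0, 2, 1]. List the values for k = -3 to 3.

Both sequences indexed from 0 and zero outside their support.
Lags with overlap: k = -3 to 3.
  r_xh[-3] = x[3]*h[0] = 6
  r_xh[-2] = x[2]*h[0] + x[3]*h[1] = -6
  r_xh[-1] = x[1]*h[0] + x[2]*h[1] + x[3]*h[2] = 2
  r_xh[0] = x[0]*h[0] + x[1]*h[1] + x[2]*h[2] + x[3]*h[3] = 3
  r_xh[1] = x[0]*h[1] + x[1]*h[2] + x[2]*h[3] = -7
  r_xh[2] = x[0]*h[2] + x[1]*h[3] = 4
  r_xh[3] = x[0]*h[3] = 3
r_xh = [6, -6, 2, 3, -7, 4, 3] (for k = -3, ..., 3)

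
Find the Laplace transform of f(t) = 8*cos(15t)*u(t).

Standard pair: cos(wt)*u(t) <-> s/(s^2+w^2)
With w = 15: L{8*cos(15t)*u(t)} = 8s/(s^2+225)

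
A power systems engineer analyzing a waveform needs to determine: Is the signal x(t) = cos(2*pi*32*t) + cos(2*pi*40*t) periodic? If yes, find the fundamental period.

f1 = 32 Hz, f2 = 40 Hz
Period T1 = 1/32, T2 = 1/40
Ratio T1/T2 = 40/32, which is rational.
The signal is periodic with fundamental period T = 1/GCD(32,40) = 1/8 s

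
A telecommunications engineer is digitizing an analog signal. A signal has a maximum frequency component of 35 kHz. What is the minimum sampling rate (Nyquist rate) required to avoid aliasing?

By the Nyquist-Shannon sampling theorem,
the minimum sampling rate (Nyquist rate) must be at least 2 * f_max.
Nyquist rate = 2 * 35 kHz = 70 kHz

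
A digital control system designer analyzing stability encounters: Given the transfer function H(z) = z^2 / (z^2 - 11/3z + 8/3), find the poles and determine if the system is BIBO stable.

Poles are roots of the denominator: z^2 - 11/3z + 8/3 = 0.
Quadratic formula: z = [-(-11/3) +/- sqrt((-11/3)^2 - 4*(8/3))] / 2
Discriminant = 121/9 - 32/3 = 25/9; sqrt = 5/3.
z = (11/3 +/- 5/3) / 2 => z = 8/3 or z = 1.
|p1| = 8/3, |p2| = 1.
For BIBO stability, all poles must lie inside the unit circle (|p| < 1).
System is UNSTABLE since at least one |p| >= 1.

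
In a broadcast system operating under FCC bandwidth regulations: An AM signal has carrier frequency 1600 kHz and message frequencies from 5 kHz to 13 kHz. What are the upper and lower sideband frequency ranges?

Upper sideband (USB) = fc + [fm_low, fm_high] = 1600 + [5, 13] = [1605, 1613] kHz
Lower sideband (LSB) = fc - [fm_high, fm_low] = 1600 - [13, 5] = [1587, 1595] kHz
Total occupied spectrum: 1587 kHz to 1613 kHz (plus carrier at 1600 kHz)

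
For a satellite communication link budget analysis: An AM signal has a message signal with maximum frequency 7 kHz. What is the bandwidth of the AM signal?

In AM (double-sideband), the bandwidth is twice the message frequency.
BW = 2 * f_m = 2 * 7 kHz = 14 kHz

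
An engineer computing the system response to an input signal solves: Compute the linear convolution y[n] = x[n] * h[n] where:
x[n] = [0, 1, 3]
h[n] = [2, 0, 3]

y[n] = sum_k x[k]*h[n-k]. Output length = len(x) + len(h) - 1 = 3 + 3 - 1 = 5.
y[0] = 0*2 = 0
y[1] = 1*2 + 0*0 = 2
y[2] = 3*2 + 1*0 + 0*3 = 6
y[3] = 3*0 + 1*3 = 3
y[4] = 3*3 = 9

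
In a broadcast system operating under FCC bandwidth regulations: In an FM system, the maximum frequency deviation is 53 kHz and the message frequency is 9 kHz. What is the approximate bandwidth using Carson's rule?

Carson's rule: BW = 2*(delta_f + f_m)
= 2*(53 + 9) kHz = 124 kHz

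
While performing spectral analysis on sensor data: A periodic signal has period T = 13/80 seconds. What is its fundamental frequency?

The fundamental frequency is the reciprocal of the period.
f = 1/T = 1/(13/80) = 80/13 Hz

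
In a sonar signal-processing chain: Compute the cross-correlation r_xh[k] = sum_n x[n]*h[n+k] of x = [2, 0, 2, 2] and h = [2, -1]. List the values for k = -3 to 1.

Both sequences indexed from 0 and zero outside their support.
Lags with overlap: k = -3 to 1.
  r_xh[-3] = x[3]*h[0] = 4
  r_xh[-2] = x[2]*h[0] + x[3]*h[1] = 2
  r_xh[-1] = x[1]*h[0] + x[2]*h[1] = -2
  r_xh[0] = x[0]*h[0] + x[1]*h[1] = 4
  r_xh[1] = x[0]*h[1] = -2
r_xh = [4, 2, -2, 4, -2] (for k = -3, ..., 1)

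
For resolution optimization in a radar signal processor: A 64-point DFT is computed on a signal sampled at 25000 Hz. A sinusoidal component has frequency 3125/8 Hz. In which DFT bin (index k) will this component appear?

DFT frequency resolution = f_s/N = 25000/64 = 3125/8 Hz
Bin index k = f_signal / resolution = 3125/8 / 3125/8 = 1
The signal frequency 3125/8 Hz falls in DFT bin k = 1.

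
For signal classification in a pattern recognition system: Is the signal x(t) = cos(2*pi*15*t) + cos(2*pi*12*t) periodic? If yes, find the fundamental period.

f1 = 15 Hz, f2 = 12 Hz
Period T1 = 1/15, T2 = 1/12
Ratio T1/T2 = 12/15, which is rational.
The signal is periodic with fundamental period T = 1/GCD(15,12) = 1/3 s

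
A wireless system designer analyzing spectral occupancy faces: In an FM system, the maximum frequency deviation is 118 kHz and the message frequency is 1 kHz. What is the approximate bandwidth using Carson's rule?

Carson's rule: BW = 2*(delta_f + f_m)
= 2*(118 + 1) kHz = 238 kHz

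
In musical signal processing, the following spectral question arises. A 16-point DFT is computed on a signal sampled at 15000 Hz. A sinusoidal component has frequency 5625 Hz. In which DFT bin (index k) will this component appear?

DFT frequency resolution = f_s/N = 15000/16 = 1875/2 Hz
Bin index k = f_signal / resolution = 5625 / 1875/2 = 6
The signal frequency 5625 Hz falls in DFT bin k = 6.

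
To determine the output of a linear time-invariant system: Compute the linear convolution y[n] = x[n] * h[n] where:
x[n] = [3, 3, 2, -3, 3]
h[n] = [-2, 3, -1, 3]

y[n] = sum_k x[k]*h[n-k]. Output length = len(x) + len(h) - 1 = 5 + 4 - 1 = 8.
y[0] = 3*-2 = -6
y[1] = 3*-2 + 3*3 = 3
y[2] = 2*-2 + 3*3 + 3*-1 = 2
y[3] = -3*-2 + 2*3 + 3*-1 + 3*3 = 18
y[4] = 3*-2 + -3*3 + 2*-1 + 3*3 = -8
y[5] = 3*3 + -3*-1 + 2*3 = 18
y[6] = 3*-1 + -3*3 = -12
y[7] = 3*3 = 9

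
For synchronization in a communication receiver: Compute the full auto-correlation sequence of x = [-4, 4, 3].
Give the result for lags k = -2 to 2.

r_xx[k] = sum_m x[m]*x[m+k], indexed from 0, for k = -2 to 2:
  r_xx[-2] = x[2]*x[0] = -12
  r_xx[-1] = x[1]*x[0] + x[2]*x[1] = -4
  r_xx[0] = x[0]*x[0] + x[1]*x[1] + x[2]*x[2] = 41
  r_xx[1] = x[0]*x[1] + x[1]*x[2] = -4
  r_xx[2] = x[0]*x[2] = -12
r_xx = [-12, -4, 41, -4, -12]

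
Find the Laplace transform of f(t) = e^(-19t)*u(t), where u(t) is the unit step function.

Standard Laplace transform pair:
e^(-at)*u(t) <-> 1/(s+a)
With a = 19: L{e^(-19t)*u(t)} = 1/(s+19), ROC: Re(s) > -19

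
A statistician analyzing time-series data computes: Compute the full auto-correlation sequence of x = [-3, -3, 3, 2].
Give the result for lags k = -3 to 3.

r_xx[k] = sum_m x[m]*x[m+k], indexed from 0, for k = -3 to 3:
  r_xx[-3] = x[3]*x[0] = -6
  r_xx[-2] = x[2]*x[0] + x[3]*x[1] = -15
  r_xx[-1] = x[1]*x[0] + x[2]*x[1] + x[3]*x[2] = 6
  r_xx[0] = x[0]*x[0] + x[1]*x[1] + x[2]*x[2] + x[3]*x[3] = 31
  r_xx[1] = x[0]*x[1] + x[1]*x[2] + x[2]*x[3] = 6
  r_xx[2] = x[0]*x[2] + x[1]*x[3] = -15
  r_xx[3] = x[0]*x[3] = -6
r_xx = [-6, -15, 6, 31, 6, -15, -6]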